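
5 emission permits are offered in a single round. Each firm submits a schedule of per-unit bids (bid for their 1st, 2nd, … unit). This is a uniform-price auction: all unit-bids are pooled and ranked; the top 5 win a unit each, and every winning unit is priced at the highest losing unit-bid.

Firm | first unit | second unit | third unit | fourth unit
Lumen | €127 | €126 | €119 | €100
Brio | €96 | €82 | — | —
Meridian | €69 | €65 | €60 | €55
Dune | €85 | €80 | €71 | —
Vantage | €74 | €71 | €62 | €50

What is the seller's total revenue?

Total revenue: €425

Pooled unit-bids ranked (top 5): 127 (Lumen-1), 126 (Lumen-2), 119 (Lumen-3), 100 (Lumen-4), 96 (Brio-1)
The (k+1)-th unit-bid is €85.
Allocation: Brio 1, Lumen 4. Every unit priced at €85.
Revenue = 5 × 85 = €425.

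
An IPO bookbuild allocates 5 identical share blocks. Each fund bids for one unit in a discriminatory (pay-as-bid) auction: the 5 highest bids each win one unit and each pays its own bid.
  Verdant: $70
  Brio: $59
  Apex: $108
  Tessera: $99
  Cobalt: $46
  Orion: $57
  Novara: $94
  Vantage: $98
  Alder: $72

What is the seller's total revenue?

Total revenue: $471

Ordering the bids: 108 (Apex), 99 (Tessera), 98 (Vantage), 94 (Novara), 72 (Alder), 70 (Verdant), 59 (Brio), …
Winners (5 units): Apex, Tessera, Vantage, Novara, Alder.
Total revenue = 108 + 99 + 98 + 94 + 72 = $471.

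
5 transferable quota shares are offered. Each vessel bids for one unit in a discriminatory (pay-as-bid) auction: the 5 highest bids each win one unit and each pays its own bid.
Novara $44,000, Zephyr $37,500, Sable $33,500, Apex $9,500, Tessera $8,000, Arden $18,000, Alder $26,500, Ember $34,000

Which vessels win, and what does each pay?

Novara $44,000, Zephyr $37,500, Ember $34,000, Sable $33,500, Alder $26,500

Bids ranked high→low: 44,000 (Novara), 37,500 (Zephyr), 34,000 (Ember), 33,500 (Sable), 26,500 (Alder), 18,000 (Arden), 9,500 (Apex), …
The 5 highest are Novara, Zephyr, Ember, Sable, Alder.
Each winner pays its own bid: Novara $44,000, Zephyr $37,500, Ember $34,000, Sable $33,500, Alder $26,500.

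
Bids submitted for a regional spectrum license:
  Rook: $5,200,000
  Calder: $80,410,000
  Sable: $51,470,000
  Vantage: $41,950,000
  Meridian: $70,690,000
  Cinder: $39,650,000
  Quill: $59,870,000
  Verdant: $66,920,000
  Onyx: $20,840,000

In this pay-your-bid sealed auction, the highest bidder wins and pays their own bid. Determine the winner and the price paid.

Rule: the highest bidder wins and pays their own bid.
Bids ranked: 80,410,000 (Calder) > 70,690,000 (Meridian) > 66,920,000 (Verdant) > 59,870,000 (Quill) > 51,470,000 (Sable) > 41,950,000 (Vantage) > …
First-price: Calder pays what they bid, $80,410,000.

Calder pays $80,410,000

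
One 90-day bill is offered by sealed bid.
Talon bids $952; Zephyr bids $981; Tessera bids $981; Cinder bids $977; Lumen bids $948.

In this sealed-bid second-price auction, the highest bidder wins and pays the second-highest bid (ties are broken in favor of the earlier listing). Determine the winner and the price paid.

Zephyr pays $981

Bids ranked: 981 (Zephyr) > 981 (Tessera) > 977 (Cinder) > 952 (Talon) > 948 (Lumen)
Zephyr and Tessera tie at $981; tie-break gives it to Zephyr.
Second-price: Zephyr pays Tessera's bid of $981.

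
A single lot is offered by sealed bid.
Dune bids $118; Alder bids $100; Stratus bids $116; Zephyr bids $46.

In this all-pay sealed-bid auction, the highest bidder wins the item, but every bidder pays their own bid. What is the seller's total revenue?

Bids ranked: 118 (Dune) > 116 (Stratus) > 100 (Alder) > 46 (Zephyr)
Every bidder forfeits their bid regardless of winning.
Revenue = 118 + 100 + 116 + 46 = $380.

Total revenue: $380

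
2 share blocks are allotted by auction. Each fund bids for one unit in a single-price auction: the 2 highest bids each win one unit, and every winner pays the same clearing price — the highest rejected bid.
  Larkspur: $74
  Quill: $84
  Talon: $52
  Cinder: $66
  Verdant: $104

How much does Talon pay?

Talon pays $0

Sorting: 104 (Verdant), 84 (Quill), 74 (Larkspur), 66 (Cinder), …
The 2 highest are Verdant, Quill.
Clearing price = highest rejected bid = $74.
Talon does not win → pays $0.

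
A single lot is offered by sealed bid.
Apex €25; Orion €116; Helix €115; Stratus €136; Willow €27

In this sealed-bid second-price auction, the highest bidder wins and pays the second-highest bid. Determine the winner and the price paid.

Bids in order: 136 (Stratus) > 116 (Orion) > 115 (Helix) > 27 (Willow) > 25 (Apex)
Stratus wins with the highest bid; price is set by the runner-up at €116.

Stratus pays €116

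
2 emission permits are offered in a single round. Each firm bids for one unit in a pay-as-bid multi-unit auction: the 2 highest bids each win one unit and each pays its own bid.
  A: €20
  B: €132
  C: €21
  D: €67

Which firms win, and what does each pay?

Bids ranked high→low: 132 (B), 67 (D), 21 (C), 20 (A)
Winners (2 units): B, D.
Each winner pays its own bid: B €132, D €67.

B €132, D €67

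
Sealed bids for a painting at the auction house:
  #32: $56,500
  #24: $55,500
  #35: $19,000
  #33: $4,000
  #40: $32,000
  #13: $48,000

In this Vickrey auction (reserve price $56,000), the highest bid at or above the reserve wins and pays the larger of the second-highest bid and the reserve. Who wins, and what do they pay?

Sorting bids: 56,500 (#32) > 55,500 (#24) > 48,000 (#13) > 32,000 (#40) > 19,000 (#35) > 4,000 (#33)
#32 has the top bid at or above the reserve ($56,500).
Second-highest bid $55,500 is below the reserve $56,000, so the reserve binds → payment $56,000.

#32 pays $56,000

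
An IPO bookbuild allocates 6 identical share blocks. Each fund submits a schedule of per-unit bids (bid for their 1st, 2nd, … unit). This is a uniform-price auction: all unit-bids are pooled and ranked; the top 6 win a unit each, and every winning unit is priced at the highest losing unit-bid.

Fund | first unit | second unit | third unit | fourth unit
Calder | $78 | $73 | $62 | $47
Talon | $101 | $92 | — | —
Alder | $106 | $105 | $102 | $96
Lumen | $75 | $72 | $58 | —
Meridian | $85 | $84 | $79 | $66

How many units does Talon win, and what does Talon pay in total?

All unit-bids, highest first — top 6: 106 (Alder-1), 105 (Alder-2), 102 (Alder-3), 101 (Talon-1), 96 (Alder-4), 92 (Talon-2)
First bid not allocated: $85.
Talon wins 2 unit(s) at $85 each.

Talon: 2 units, pays $170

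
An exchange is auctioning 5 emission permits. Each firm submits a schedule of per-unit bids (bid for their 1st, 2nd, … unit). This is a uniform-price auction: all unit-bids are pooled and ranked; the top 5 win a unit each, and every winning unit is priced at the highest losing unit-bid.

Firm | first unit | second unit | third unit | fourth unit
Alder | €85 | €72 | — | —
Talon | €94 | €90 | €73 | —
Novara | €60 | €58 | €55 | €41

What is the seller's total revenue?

All unit-bids, highest first — top 5: 94 (Talon-1), 90 (Talon-2), 85 (Alder-1), 73 (Talon-3), 72 (Alder-2)
The (k+1)-th unit-bid is €60.
Allocation: Alder 2, Talon 3. Every unit priced at €60.
Revenue = 5 × 60 = €300.

Total revenue: €300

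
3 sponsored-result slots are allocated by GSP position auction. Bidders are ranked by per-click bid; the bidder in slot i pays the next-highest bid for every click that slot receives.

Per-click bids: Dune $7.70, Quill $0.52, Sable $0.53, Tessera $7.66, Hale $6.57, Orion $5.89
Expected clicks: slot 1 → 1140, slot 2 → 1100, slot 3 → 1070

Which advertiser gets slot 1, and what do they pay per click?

Dune; $7.66 per click

Per-click bids in order: $7.70 (Dune) > $7.66 (Tessera) > $6.57 (Hale) > $5.89 (Orion) > …
Slot 1 goes to the first-ranked bidder, Dune, who pays the next bid down: $7.66/click.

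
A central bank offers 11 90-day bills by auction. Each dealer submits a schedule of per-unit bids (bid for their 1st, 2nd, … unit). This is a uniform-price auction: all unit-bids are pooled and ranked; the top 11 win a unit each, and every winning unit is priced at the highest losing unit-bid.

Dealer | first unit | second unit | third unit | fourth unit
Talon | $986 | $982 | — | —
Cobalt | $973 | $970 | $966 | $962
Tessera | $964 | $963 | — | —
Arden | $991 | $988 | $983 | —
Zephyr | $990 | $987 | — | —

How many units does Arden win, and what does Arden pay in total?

Arden: 3 units, pays $2,889

Pooled unit-bids ranked (top 11): 991 (Arden-1), 990 (Zephyr-1), 988 (Arden-2), 987 (Zephyr-2), 986 (Talon-1), 983 (Arden-3), 982 (Talon-2), 973 (Cobalt-1), 970 (Cobalt-2), 966 (Cobalt-3), 964 (Tessera-1)
First bid not allocated: $963.
Arden wins 3 unit(s) at $963 each.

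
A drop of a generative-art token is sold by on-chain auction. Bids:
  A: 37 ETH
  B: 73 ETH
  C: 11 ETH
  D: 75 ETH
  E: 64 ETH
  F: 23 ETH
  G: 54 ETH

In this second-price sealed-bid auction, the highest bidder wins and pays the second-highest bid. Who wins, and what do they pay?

Sorting bids: 75 (D) > 73 (B) > 64 (E) > 54 (G) > 37 (A) > 23 (F) > …
D wins with the highest bid; price is set by the runner-up at 73 ETH.

D pays 73 ETH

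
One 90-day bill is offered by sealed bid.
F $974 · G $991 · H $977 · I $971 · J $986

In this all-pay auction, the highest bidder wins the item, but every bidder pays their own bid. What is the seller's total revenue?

Rule: the highest bidder wins the item, but every bidder pays their own bid.
Sorting bids: 991 (G) > 986 (J) > 977 (H) > 974 (F) > 971 (I)
Every bidder forfeits their bid regardless of winning.
Revenue = 974 + 991 + 977 + 971 + 986 = $4,899.

Total revenue: $4,899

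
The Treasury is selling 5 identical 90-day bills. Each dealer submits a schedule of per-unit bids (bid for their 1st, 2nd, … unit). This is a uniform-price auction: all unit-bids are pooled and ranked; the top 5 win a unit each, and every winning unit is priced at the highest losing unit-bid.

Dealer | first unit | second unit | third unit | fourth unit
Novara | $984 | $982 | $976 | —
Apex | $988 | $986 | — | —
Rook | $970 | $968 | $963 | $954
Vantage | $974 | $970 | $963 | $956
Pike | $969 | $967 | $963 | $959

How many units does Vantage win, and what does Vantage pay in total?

All unit-bids, highest first — top 5: 988 (Apex-1), 986 (Apex-2), 984 (Novara-1), 982 (Novara-2), 976 (Novara-3)
Highest rejected unit-bid = $974.
Vantage wins 0 unit(s) at $974 each.

Vantage: 0 units, pays $0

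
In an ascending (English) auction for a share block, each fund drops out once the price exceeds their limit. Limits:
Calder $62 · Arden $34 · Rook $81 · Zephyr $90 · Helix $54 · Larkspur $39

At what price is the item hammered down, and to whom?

Limits ranked: 90 (Zephyr) > 81 (Rook) > 62 (Calder) > 54 (Helix) > 39 (Larkspur) > 34 (Arden)
Bidding ends when Rook exits at $81; Zephyr takes it.

Zephyr wins at $81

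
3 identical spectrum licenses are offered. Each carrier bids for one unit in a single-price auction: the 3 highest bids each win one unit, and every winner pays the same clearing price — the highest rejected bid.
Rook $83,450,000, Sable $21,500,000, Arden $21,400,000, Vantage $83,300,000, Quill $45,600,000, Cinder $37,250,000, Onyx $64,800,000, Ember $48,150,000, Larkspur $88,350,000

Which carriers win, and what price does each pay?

Larkspur, Rook, Vantage; each pays $64,800,000

Ordering the bids: 88,350,000 (Larkspur), 83,450,000 (Rook), 83,300,000 (Vantage), 64,800,000 (Onyx), 48,150,000 (Ember), …
Top 3: Larkspur, Rook, Vantage.
First losing bid is Onyx's $64,800,000, which sets the uniform price.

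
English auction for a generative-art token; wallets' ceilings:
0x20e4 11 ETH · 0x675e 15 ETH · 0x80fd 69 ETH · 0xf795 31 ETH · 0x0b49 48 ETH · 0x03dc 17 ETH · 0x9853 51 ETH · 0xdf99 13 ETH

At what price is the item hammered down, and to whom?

0x80fd wins at 51 ETH

Limits in order: 69 (0x80fd) > 51 (0x9853) > 48 (0x0b49) > 31 (0xf795) > 17 (0x03dc) > 15 (0x675e) > …
0x9853 is the last rival to drop out, at 51 ETH; 0x80fd remains and wins at that price.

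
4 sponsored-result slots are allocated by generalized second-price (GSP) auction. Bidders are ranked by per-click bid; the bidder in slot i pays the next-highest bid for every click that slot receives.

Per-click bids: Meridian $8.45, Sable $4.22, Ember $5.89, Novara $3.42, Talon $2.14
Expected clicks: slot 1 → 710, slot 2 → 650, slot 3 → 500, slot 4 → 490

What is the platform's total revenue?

Per-click bids in order: $8.45 (Meridian) > $5.89 (Ember) > $4.22 (Sable) > $3.42 (Novara) > $2.14 (Talon)
Slot 1: Meridian pays $5.89 × 710 = $4181.90
Slot 2: Ember pays $4.22 × 650 = $2743.00
Slot 3: Sable pays $3.42 × 500 = $1710.00
Slot 4: Novara pays $2.14 × 490 = $1048.60
Total = $9683.50

Total revenue: $9683.50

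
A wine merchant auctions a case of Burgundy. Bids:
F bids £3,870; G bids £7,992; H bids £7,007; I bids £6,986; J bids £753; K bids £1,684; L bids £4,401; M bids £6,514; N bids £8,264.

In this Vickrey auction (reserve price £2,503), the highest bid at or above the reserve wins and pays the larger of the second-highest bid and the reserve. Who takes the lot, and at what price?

Sorting bids: 8,264 (N) > 7,992 (G) > 7,007 (H) > 6,986 (I) > 6,514 (M) > 4,401 (L) > …
Highest eligible bid: N at £8,264.
max(second-highest £7,992, reserve £2,503) = £7,992; the reserve does not bind.

N pays £7,992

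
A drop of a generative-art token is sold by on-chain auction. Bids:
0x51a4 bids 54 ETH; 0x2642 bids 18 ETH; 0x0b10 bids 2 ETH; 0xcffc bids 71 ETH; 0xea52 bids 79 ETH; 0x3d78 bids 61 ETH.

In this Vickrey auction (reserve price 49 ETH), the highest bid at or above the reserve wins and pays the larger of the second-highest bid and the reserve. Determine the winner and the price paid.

Vickrey auction (reserve price 49 ETH): the highest bid at or above the reserve wins and pays the larger of the second-highest bid and the reserve.
Sorting bids: 79 (0xea52) > 71 (0xcffc) > 61 (0x3d78) > 54 (0x51a4) > 18 (0x2642) > 2 (0x0b10)
0xea52 has the top bid at or above the reserve (79 ETH).
Second-highest bid 71 ETH exceeds the reserve 49 ETH → payment 71 ETH.

0xea52 pays 71 ETH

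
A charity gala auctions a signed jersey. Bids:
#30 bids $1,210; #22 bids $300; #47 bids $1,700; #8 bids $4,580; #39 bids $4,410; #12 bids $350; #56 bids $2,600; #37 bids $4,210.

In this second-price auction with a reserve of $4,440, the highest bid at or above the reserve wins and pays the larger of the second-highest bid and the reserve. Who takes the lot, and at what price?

Sorting bids: 4,580 (#8) > 4,410 (#39) > 4,210 (#37) > 2,600 (#56) > 1,700 (#47) > 1,210 (#30) > …
Highest eligible bid: #8 at $4,580.
max(second-highest $4,410, reserve $4,440) = $4,440.

#8 pays $4,440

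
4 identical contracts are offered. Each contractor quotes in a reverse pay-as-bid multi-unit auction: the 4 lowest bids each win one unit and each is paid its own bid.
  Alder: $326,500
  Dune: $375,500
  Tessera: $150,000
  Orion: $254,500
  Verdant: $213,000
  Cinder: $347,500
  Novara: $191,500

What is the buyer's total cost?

Total cost: $809,000

Sorting: 150,000 (Tessera), 191,500 (Novara), 213,000 (Verdant), 254,500 (Orion), 326,500 (Alder), 347,500 (Cinder), …
The 4 lowest are Tessera, Novara, Verdant, Orion.
Total cost = 150,000 + 191,500 + 213,000 + 254,500 = $809,000.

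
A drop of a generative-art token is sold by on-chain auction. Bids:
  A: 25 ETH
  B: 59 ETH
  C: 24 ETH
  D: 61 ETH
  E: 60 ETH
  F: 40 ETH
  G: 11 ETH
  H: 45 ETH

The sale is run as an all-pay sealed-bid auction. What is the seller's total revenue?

Bids in order: 61 (D) > 60 (E) > 59 (B) > 45 (H) > 40 (F) > 25 (A) > …
Every bidder forfeits their bid regardless of winning.
Revenue = 25 + 59 + 24 + 61 + 60 + 40 + 11 + 45 = 325 ETH.

Total revenue: 325 ETH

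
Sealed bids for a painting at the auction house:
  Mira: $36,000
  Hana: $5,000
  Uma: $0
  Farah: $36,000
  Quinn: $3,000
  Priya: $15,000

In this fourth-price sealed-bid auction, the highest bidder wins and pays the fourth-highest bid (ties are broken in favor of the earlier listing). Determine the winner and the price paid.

Mira pays $5,000

Bids in order: 36,000 (Mira) > 36,000 (Farah) > 15,000 (Priya) > 5,000 (Hana) > 3,000 (Quinn) > 0 (Uma)
Tie at $36,000 → Mira wins by tie-break.
Mira is highest; pays the fourth-highest bid, $5,000.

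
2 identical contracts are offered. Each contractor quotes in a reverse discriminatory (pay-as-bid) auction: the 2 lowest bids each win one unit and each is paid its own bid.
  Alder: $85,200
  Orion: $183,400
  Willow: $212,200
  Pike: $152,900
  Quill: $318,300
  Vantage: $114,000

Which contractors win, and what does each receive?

Sorting: 85,200 (Alder), 114,000 (Vantage), 152,900 (Pike), 183,400 (Orion), …
Lowest 2: Alder, Vantage.
Each winner is paid its own bid: Alder $85,200, Vantage $114,000.

Alder $85,200, Vantage $114,000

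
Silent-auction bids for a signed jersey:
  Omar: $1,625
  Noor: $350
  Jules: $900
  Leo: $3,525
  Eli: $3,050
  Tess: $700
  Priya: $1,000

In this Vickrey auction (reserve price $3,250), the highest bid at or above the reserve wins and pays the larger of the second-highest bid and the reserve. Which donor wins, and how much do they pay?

Leo pays $3,250

Sorting bids: 3,525 (Leo) > 3,050 (Eli) > 1,625 (Omar) > 1,000 (Priya) > 900 (Jules) > 700 (Tess) > …
Highest eligible bid: Leo at $3,525.
max(second-highest $3,050, reserve $3,250) = $3,250.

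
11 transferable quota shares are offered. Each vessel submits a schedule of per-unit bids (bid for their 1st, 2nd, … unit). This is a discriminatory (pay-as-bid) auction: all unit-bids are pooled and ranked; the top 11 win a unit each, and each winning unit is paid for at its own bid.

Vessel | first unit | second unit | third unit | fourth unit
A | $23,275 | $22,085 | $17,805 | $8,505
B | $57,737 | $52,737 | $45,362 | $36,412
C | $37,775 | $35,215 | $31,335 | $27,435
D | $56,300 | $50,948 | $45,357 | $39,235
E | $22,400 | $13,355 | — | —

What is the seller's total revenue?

All unit-bids, highest first — top 11: 57,737 (B-1), 56,300 (D-1), 52,737 (B-2), 50,948 (D-2), 45,362 (B-3), 45,357 (D-3), 39,235 (D-4), 37,775 (C-1), 36,412 (B-4), 35,215 (C-2), 31,335 (C-3)
Next rejected bid: $27,435 (not a price — pay-as-bid).
Each winning unit pays its own bid.
Revenue = 57,737 + 56,300 + 52,737 + 50,948 + 45,362 + 45,357 + 39,235 + 37,775 + 36,412 + 35,215 + 31,335 = $488,413.

Total revenue: $488,413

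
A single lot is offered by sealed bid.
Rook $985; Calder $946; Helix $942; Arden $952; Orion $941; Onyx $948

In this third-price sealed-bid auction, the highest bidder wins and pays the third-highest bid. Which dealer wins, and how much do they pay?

Rook pays $948

Third-price sealed-bid auction: the highest bidder wins and pays the third-highest bid.
Sorting bids: 985 (Rook) > 952 (Arden) > 948 (Onyx) > 946 (Calder) > 942 (Helix) > 941 (Orion)
Rook wins; payment is bid #3 in the ranking = $948.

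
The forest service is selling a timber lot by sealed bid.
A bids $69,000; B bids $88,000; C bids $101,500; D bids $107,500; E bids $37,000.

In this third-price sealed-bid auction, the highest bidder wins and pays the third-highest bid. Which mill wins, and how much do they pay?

D pays $88,000

Rule: the highest bidder wins and pays the third-highest bid.
Bids ranked: 107,500 (D) > 101,500 (C) > 88,000 (B) > 69,000 (A) > 37,000 (E)
D wins; payment is bid #3 in the ranking = $88,000.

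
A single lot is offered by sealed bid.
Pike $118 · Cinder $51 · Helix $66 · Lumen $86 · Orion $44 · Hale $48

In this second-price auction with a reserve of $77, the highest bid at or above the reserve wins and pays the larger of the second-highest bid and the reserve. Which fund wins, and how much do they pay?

Second-price auction with a reserve of $77: the highest bid at or above the reserve wins and pays the larger of the second-highest bid and the reserve.
Bids in order: 118 (Pike) > 86 (Lumen) > 66 (Helix) > 51 (Cinder) > 48 (Hale) > 44 (Orion)
Pike has the top bid at or above the reserve ($118).
Second-highest bid $86 exceeds the reserve $77 → payment $86.

Pike pays $86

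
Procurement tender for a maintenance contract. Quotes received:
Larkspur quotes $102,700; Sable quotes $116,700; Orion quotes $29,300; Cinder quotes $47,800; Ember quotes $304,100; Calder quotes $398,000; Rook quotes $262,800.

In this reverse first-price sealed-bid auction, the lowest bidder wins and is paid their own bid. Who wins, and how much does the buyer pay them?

Rule: the lowest bidder wins and is paid their own bid.
Sorting bids: 29,300 (Orion) < 47,800 (Cinder) < 102,700 (Larkspur) < 116,700 (Sable) < 262,800 (Rook) < 304,100 (Ember) < …
Orion is lowest → is paid own bid, $29,300.

Orion is paid $29,300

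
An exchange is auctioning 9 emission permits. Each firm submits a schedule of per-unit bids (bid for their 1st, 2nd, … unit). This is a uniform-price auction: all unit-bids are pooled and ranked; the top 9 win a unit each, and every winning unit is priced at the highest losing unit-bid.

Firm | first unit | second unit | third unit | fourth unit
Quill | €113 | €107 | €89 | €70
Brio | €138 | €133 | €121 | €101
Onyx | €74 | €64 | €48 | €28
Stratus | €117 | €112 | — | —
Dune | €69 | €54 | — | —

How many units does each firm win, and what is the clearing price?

Merging the schedules and taking the best 9: 138 (Brio-1), 133 (Brio-2), 121 (Brio-3), 117 (Stratus-1), 113 (Quill-1), 112 (Stratus-2), 107 (Quill-2), 101 (Brio-4), 89 (Quill-3)
Highest rejected unit-bid = €74.
Allocation: Brio 4, Quill 3, Stratus 2.

Brio 4, Quill 3, Stratus 2; clearing price €74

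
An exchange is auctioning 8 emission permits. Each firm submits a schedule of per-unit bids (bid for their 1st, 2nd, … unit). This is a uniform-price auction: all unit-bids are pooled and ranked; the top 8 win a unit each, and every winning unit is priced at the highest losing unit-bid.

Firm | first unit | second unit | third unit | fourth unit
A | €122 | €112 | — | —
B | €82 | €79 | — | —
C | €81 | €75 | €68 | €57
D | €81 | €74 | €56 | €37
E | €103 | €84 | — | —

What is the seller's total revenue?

Total revenue: €600

Merging the schedules and taking the best 8: 122 (A-1), 112 (A-2), 103 (E-1), 84 (E-2), 82 (B-1), 81 (C-1), 81 (D-1), 79 (B-2)
The (k+1)-th unit-bid is €75.
Allocation: A 2, B 2, C 1, D 1, E 2. Every unit priced at €75.
Revenue = 8 × 75 = €600.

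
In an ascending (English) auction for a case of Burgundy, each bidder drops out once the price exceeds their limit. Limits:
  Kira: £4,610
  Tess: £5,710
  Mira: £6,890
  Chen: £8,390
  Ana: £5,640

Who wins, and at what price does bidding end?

Chen wins at £6,890

Sorting limits: 8,390 (Chen) > 6,890 (Mira) > 5,710 (Tess) > 5,640 (Ana) > 4,610 (Kira)
Mira is the last rival to drop out, at £6,890; Chen remains and wins at that price.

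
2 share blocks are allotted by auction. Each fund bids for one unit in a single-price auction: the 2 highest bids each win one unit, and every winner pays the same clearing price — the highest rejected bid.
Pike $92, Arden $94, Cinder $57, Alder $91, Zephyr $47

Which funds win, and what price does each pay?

Ordering the bids: 94 (Arden), 92 (Pike), 91 (Alder), 57 (Cinder), …
Top 2: Arden, Pike.
First losing bid is Alder's $91, which sets the uniform price.

Arden, Pike; each pays $91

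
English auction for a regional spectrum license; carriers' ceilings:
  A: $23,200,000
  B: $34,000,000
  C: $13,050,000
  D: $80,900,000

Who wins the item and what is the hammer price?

Limits in order: 80,900,000 (D) > 34,000,000 (B) > 23,200,000 (A) > 13,050,000 (C)
Once the price passes $34,000,000, only D is left; the hammer falls at B's limit of $34,000,000.

D wins at $34,000,000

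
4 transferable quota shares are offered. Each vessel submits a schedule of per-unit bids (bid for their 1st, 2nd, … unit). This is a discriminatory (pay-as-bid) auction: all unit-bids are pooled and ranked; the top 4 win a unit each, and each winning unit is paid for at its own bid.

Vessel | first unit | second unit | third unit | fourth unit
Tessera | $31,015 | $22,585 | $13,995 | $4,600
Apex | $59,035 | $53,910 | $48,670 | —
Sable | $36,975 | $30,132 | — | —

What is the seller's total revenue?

Total revenue: $198,590

Merging the schedules and taking the best 4: 59,035 (Apex-1), 53,910 (Apex-2), 48,670 (Apex-3), 36,975 (Sable-1)
Next rejected bid: $31,015 (not a price — pay-as-bid).
Each winning unit pays its own bid.
Revenue = 59,035 + 53,910 + 48,670 + 36,975 = $198,590.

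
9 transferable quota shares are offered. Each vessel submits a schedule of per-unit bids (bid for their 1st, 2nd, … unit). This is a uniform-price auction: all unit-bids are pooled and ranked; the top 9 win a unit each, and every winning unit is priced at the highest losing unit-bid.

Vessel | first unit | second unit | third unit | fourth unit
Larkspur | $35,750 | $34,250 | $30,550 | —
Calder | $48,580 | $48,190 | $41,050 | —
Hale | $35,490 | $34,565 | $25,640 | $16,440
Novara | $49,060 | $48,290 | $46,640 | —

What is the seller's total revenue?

Total revenue: $308,250

Pooled unit-bids ranked (top 9): 49,060 (Novara-1), 48,580 (Calder-1), 48,290 (Novara-2), 48,190 (Calder-2), 46,640 (Novara-3), 41,050 (Calder-3), 35,750 (Larkspur-1), 35,490 (Hale-1), 34,565 (Hale-2)
First bid not allocated: $34,250.
Allocation: Calder 3, Hale 2, Larkspur 1, Novara 3. Every unit priced at $34,250.
Revenue = 9 × 34,250 = $308,250.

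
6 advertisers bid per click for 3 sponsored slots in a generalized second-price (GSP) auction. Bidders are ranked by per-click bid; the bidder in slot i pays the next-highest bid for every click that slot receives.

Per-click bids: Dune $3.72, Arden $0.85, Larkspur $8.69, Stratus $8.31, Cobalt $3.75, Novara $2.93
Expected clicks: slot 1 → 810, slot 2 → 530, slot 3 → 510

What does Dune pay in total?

Ranked by bid: $8.69 (Larkspur) > $8.31 (Stratus) > $3.75 (Cobalt) > $3.72 (Dune) > …
Dune ranks below slot 3 → no slot, pays nothing.

Dune pays $0.00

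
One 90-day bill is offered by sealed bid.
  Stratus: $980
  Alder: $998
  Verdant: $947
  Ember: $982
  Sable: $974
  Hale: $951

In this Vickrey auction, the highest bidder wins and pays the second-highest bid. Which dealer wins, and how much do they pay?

Alder pays $982

Bids in order: 998 (Alder) > 982 (Ember) > 980 (Stratus) > 974 (Sable) > 951 (Hale) > 947 (Verdant)
Alder wins with the highest bid; price is set by the runner-up at $982.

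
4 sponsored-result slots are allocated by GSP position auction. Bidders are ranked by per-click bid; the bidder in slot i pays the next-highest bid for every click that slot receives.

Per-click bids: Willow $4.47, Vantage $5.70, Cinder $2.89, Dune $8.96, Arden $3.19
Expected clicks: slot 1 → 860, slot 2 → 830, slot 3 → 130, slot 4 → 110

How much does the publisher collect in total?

Sorting advertisers: $8.96 (Dune) > $5.70 (Vantage) > $4.47 (Willow) > $3.19 (Arden) > $2.89 (Cinder)
Slot 1: Dune pays $5.70 × 860 = $4902.00
Slot 2: Vantage pays $4.47 × 830 = $3710.10
Slot 3: Willow pays $3.19 × 130 = $414.70
Slot 4: Arden pays $2.89 × 110 = $317.90
Total = $9344.70

Total revenue: $9344.70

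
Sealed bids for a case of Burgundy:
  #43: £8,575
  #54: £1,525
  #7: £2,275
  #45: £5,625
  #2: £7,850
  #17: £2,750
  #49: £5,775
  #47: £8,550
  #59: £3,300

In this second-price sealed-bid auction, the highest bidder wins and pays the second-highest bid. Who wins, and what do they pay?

#43 pays £8,550

Bids ranked: 8,575 (#43) > 8,550 (#47) > 7,850 (#2) > 5,775 (#49) > 5,625 (#45) > 3,300 (#59) > …
#43 is highest; pays the second-highest bid, £8,550.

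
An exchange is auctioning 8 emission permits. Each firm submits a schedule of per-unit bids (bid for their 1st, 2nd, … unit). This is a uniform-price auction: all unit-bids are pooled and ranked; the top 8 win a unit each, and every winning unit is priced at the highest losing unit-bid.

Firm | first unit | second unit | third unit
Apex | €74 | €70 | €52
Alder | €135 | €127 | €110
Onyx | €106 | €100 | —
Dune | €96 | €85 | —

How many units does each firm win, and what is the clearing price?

Pooled unit-bids ranked (top 8): 135 (Alder-1), 127 (Alder-2), 110 (Alder-3), 106 (Onyx-1), 100 (Onyx-2), 96 (Dune-1), 85 (Dune-2), 74 (Apex-1)
Highest rejected unit-bid = €70.
Allocation: Alder 3, Apex 1, Dune 2, Onyx 2.

Alder 3, Apex 1, Dune 2, Onyx 2; clearing price €70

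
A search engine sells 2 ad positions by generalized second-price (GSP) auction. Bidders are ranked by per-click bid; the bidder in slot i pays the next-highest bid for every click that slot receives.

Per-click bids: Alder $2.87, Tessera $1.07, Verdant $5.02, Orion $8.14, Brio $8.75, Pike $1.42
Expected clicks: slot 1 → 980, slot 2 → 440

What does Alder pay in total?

Sorting advertisers: $8.75 (Brio) > $8.14 (Orion) > $5.02 (Verdant) > …
Alder ranks below slot 2 → no slot, pays nothing.

Alder pays $0.00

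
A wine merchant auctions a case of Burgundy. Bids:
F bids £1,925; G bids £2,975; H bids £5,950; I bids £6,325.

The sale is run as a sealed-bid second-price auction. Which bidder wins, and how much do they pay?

Bids in order: 6,325 (I) > 5,950 (H) > 2,975 (G) > 1,925 (F)
I is highest; pays the second-highest bid, £5,950.

I pays £5,950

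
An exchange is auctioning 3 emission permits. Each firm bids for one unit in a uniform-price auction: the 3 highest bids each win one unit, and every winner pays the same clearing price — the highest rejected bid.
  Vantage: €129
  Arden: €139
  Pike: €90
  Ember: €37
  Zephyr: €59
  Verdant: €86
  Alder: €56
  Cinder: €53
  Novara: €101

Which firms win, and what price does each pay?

Arden, Vantage, Novara; each pays €90

Ordering the bids: 139 (Arden), 129 (Vantage), 101 (Novara), 90 (Pike), 86 (Verdant), …
The 3 highest are Arden, Vantage, Novara.
Clearing price = highest rejected bid = €90.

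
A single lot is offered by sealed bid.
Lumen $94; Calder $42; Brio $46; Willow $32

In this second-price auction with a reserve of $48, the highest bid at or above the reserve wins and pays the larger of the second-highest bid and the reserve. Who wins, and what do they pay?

Lumen pays $48

Rule: the highest bid at or above the reserve wins and pays the larger of the second-highest bid and the reserve.
Bids ranked: 94 (Lumen) > 46 (Brio) > 42 (Calder) > 32 (Willow)
Highest eligible bid: Lumen at $94.
Second-highest bid $46 is below the reserve $48, so the reserve binds → payment $48.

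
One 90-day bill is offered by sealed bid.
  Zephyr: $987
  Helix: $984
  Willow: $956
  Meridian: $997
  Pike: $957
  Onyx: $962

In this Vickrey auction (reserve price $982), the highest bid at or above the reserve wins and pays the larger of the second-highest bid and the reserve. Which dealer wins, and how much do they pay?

Bids ranked: 997 (Meridian) > 987 (Zephyr) > 984 (Helix) > 962 (Onyx) > 957 (Pike) > 956 (Willow)
Meridian has the top bid at or above the reserve ($997).
max(second-highest $987, reserve $982) = $987; the reserve does not bind.

Meridian pays $987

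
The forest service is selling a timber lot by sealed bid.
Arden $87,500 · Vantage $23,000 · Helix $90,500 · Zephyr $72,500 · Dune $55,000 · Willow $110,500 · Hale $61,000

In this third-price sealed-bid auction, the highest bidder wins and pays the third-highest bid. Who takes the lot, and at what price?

Sorting bids: 110,500 (Willow) > 90,500 (Helix) > 87,500 (Arden) > 72,500 (Zephyr) > 61,000 (Hale) > 55,000 (Dune) > …
Willow is highest; pays the third-highest bid, $87,500.

Willow pays $87,500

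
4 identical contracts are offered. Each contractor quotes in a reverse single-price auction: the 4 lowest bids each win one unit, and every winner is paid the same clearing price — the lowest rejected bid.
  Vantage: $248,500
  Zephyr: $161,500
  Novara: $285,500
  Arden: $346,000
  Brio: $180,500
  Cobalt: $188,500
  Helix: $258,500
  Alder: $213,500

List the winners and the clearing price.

Zephyr, Brio, Cobalt, Alder; each is paid $248,500

Bids ranked low→high: 161,500 (Zephyr), 180,500 (Brio), 188,500 (Cobalt), 213,500 (Alder), 248,500 (Vantage), 258,500 (Helix), …
The 4 lowest are Zephyr, Brio, Cobalt, Alder.
Clearing price = lowest rejected bid = $248,500.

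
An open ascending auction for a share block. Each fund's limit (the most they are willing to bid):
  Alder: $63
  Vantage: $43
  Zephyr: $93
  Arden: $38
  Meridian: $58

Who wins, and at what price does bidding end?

Limits in order: 93 (Zephyr) > 63 (Alder) > 58 (Meridian) > 43 (Vantage) > 38 (Arden)
Once the price passes $63, only Zephyr is left; the hammer falls at Alder's limit of $63.

Zephyr wins at $63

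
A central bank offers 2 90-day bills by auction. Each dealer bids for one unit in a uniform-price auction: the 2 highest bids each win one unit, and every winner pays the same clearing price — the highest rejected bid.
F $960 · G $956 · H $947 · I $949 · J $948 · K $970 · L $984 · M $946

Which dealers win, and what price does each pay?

Bids ranked high→low: 984 (L), 970 (K), 960 (F), 956 (G), …
The 2 highest are L, K.
Highest unsuccessful bid: $960 → clearing price.

L, K; each pays $960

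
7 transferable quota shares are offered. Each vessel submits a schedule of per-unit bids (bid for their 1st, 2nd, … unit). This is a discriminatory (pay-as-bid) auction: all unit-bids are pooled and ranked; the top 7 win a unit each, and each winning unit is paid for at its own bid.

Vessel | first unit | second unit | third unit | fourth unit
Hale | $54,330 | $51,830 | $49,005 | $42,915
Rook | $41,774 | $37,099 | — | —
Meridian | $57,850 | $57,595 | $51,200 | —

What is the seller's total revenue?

Pooled unit-bids ranked (top 7): 57,850 (Meridian-1), 57,595 (Meridian-2), 54,330 (Hale-1), 51,830 (Hale-2), 51,200 (Meridian-3), 49,005 (Hale-3), 42,915 (Hale-4)
Next rejected bid: $41,774 (not a price — pay-as-bid).
Each winning unit pays its own bid.
Revenue = 57,850 + 57,595 + 54,330 + 51,830 + 51,200 + 49,005 + 42,915 = $364,725.

Total revenue: $364,725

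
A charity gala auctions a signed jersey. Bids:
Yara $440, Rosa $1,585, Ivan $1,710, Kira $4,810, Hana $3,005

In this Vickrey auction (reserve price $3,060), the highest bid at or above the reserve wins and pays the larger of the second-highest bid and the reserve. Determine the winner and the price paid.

Kira pays $3,060

Bids ranked: 4,810 (Kira) > 3,005 (Hana) > 1,710 (Ivan) > 1,585 (Rosa) > 440 (Yara)
Highest eligible bid: Kira at $4,810.
max(second-highest $3,005, reserve $3,060) = $3,060.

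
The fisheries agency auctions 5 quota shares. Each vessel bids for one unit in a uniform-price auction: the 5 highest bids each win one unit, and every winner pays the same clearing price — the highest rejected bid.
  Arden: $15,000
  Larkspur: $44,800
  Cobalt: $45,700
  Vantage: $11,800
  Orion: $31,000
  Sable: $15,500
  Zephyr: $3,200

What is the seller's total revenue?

Sorting: 45,700 (Cobalt), 44,800 (Larkspur), 31,000 (Orion), 15,500 (Sable), 15,000 (Arden), 11,800 (Vantage), 3,200 (Zephyr)
Winners (5 units): Cobalt, Larkspur, Orion, Sable, Arden.
Highest unsuccessful bid: $11,800 → clearing price.
Total revenue = 5 × $11,800 = $59,000.

Total revenue: $59,000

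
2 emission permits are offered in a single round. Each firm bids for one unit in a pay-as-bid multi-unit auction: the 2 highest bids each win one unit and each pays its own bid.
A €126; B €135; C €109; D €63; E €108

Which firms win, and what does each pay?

B €135, A €126

Ordering the bids: 135 (B), 126 (A), 109 (C), 108 (E), …
The 2 highest are B, A.
Each winner pays its own bid: B €135, A €126.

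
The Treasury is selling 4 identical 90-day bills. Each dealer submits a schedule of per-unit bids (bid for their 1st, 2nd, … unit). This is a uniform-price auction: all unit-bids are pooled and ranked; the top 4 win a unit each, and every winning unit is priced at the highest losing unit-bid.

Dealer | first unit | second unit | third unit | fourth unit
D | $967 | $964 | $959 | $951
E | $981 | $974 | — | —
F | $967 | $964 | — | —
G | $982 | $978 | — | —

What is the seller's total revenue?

Total revenue: $3,868

Merging the schedules and taking the best 4: 982 (G-1), 981 (E-1), 978 (G-2), 974 (E-2)
The (k+1)-th unit-bid is $967.
Allocation: E 2, G 2. Every unit priced at $967.
Revenue = 4 × 967 = $3,868.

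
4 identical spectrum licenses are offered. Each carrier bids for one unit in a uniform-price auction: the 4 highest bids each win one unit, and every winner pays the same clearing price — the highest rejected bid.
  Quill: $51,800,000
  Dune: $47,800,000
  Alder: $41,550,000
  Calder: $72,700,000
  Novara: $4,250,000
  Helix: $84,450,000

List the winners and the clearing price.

Helix, Calder, Quill, Dune; each pays $41,550,000

Sorting: 84,450,000 (Helix), 72,700,000 (Calder), 51,800,000 (Quill), 47,800,000 (Dune), 41,550,000 (Alder), 4,250,000 (Novara)
Top 4: Helix, Calder, Quill, Dune.
Clearing price = highest rejected bid = $41,550,000.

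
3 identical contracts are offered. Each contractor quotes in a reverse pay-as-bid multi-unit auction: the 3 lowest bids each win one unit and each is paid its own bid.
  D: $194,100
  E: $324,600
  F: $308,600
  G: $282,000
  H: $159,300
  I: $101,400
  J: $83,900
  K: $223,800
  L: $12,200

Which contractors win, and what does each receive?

Ordering the bids: 12,200 (L), 83,900 (J), 101,400 (I), 159,300 (H), 194,100 (D), …
The 3 lowest are L, J, I.
Each winner is paid its own bid: L $12,200, J $83,900, I $101,400.

L $12,200, J $83,900, I $101,400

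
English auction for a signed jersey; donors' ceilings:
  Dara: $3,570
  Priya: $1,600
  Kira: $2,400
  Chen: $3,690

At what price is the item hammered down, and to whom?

Limits ranked: 3,690 (Chen) > 3,570 (Dara) > 2,400 (Kira) > 1,600 (Priya)
Once the price passes $3,570, only Chen is left; the hammer falls at Dara's limit of $3,570.

Chen wins at $3,570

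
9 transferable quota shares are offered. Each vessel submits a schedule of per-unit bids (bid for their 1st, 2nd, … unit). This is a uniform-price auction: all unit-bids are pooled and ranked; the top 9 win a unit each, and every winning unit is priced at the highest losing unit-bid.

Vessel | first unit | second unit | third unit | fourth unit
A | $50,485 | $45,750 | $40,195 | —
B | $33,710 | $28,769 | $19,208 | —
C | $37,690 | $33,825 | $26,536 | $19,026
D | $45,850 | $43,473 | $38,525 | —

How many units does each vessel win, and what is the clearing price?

A 3, B 1, C 2, D 3; clearing price $28,769

Merging the schedules and taking the best 9: 50,485 (A-1), 45,850 (D-1), 45,750 (A-2), 43,473 (D-2), 40,195 (A-3), 38,525 (D-3), 37,690 (C-1), 33,825 (C-2), 33,710 (B-1)
First bid not allocated: $28,769.
Allocation: A 3, B 1, C 2, D 3.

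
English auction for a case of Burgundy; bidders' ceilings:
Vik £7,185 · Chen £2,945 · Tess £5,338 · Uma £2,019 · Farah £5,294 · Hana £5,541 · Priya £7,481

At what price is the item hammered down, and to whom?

Priya wins at £7,185

Limits ranked: 7,481 (Priya) > 7,185 (Vik) > 5,541 (Hana) > 5,338 (Tess) > 5,294 (Farah) > 2,945 (Chen) > …
Vik is the last rival to drop out, at £7,185; Priya remains and wins at that price.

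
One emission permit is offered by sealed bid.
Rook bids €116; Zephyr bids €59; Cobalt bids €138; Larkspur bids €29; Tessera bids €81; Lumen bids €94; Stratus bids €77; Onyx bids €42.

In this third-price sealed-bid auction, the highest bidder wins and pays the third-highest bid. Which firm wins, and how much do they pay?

Rule: the highest bidder wins and pays the third-highest bid.
Bids ranked: 138 (Cobalt) > 116 (Rook) > 94 (Lumen) > 81 (Tessera) > 77 (Stratus) > 59 (Zephyr) > …
Cobalt wins; payment is bid #3 in the ranking = €94.

Cobalt pays €94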